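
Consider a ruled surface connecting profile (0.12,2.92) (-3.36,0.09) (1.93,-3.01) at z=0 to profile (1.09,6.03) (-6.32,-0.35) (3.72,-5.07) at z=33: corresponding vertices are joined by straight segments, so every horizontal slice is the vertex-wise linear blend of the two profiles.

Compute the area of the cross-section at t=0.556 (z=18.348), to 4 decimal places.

Area at t=0.556: 30.3817

Cross-section at t=0.556: each vertex is (1-t)·p0[i] + t·p1[i].
  v1: (1-0.556)·(0.12,2.92) + 0.556·(1.09,6.03) = (0.6593,4.6492)
  v2: (1-0.556)·(-3.36,0.09) + 0.556·(-6.32,-0.35) = (-5.0058,-0.1546)
  v3: (1-0.556)·(1.93,-3.01) + 0.556·(3.72,-5.07) = (2.9252,-4.1554)
Shoelace sum Σ(x_i·y_{i+1} − x_{i+1}·y_i):
  i=1: 0.6593·-0.1546 − -5.0058·4.6492 = +23.1706 (running +23.1706)
  i=2: -5.0058·-4.1554 − 2.9252·-0.1546 = +21.2531 (running +44.4237)
  i=3: 2.9252·4.6492 − 0.6593·-4.1554 = +16.3396 (running +60.7633)
Area = |Σ|/2 = |60.7633|/2 = 30.3817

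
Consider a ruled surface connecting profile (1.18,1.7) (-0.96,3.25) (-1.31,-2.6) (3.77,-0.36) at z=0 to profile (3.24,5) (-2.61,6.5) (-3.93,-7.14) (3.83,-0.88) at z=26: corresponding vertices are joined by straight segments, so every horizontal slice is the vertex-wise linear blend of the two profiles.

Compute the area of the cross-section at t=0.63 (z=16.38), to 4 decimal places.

Area at t=0.63: 43.1021

Cross-section at t=0.63: each vertex is (1-t)·p0[i] + t·p1[i].
  v1: (1-0.63)·(1.18,1.7) + 0.63·(3.24,5) = (2.4778,3.7790)
  v2: (1-0.63)·(-0.96,3.25) + 0.63·(-2.61,6.5) = (-1.9995,5.2975)
  v3: (1-0.63)·(-1.31,-2.6) + 0.63·(-3.93,-7.14) = (-2.9606,-5.4602)
  v4: (1-0.63)·(3.77,-0.36) + 0.63·(3.83,-0.88) = (3.8078,-0.6876)
Shoelace sum Σ(x_i·y_{i+1} − x_{i+1}·y_i):
  i=1: 2.4778·5.2975 − -1.9995·3.7790 = +20.6823 (running +20.6823)
  i=2: -1.9995·-5.4602 − -2.9606·5.2975 = +26.6014 (running +47.2837)
  i=3: -2.9606·-0.6876 − 3.8078·-5.4602 = +22.8271 (running +70.1108)
  i=4: 3.8078·3.7790 − 2.4778·-0.6876 = +16.0934 (running +86.2042)
Area = |Σ|/2 = |86.2042|/2 = 43.1021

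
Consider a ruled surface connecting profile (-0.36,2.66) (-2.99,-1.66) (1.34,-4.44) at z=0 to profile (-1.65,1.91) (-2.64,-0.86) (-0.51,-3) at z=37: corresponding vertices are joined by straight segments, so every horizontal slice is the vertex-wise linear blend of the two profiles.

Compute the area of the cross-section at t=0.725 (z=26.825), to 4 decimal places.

Area at t=0.725: 6.0395

Cross-section at t=0.725: each vertex is (1-t)·p0[i] + t·p1[i].
  v1: (1-0.725)·(-0.36,2.66) + 0.725·(-1.65,1.91) = (-1.2952,2.1162)
  v2: (1-0.725)·(-2.99,-1.66) + 0.725·(-2.64,-0.86) = (-2.7363,-1.0800)
  v3: (1-0.725)·(1.34,-4.44) + 0.725·(-0.51,-3) = (-0.0012,-3.3960)
Shoelace sum Σ(x_i·y_{i+1} − x_{i+1}·y_i):
  i=1: -1.2952·-1.0800 − -2.7363·2.1162 = +7.1895 (running +7.1895)
  i=2: -2.7363·-3.3960 − -0.0012·-1.0800 = +9.2910 (running +16.4804)
  i=3: -0.0012·2.1162 − -1.2952·-3.3960 = -4.4013 (running +12.0791)
Area = |Σ|/2 = |12.0791|/2 = 6.0395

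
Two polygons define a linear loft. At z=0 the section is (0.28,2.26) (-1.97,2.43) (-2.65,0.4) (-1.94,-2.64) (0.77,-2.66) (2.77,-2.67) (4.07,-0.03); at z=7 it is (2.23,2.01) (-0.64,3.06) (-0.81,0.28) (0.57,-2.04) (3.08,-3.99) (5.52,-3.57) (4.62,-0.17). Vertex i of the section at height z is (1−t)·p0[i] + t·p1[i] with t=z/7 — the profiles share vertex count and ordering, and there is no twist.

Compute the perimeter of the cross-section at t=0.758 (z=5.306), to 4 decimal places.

Cross-section at t=0.758: each vertex is (1-t)·p0[i] + t·p1[i].
  v1: (1-0.758)·(0.28,2.26) + 0.758·(2.23,2.01) = (1.7581,2.0705)
  v2: (1-0.758)·(-1.97,2.43) + 0.758·(-0.64,3.06) = (-0.9619,2.9075)
  v3: (1-0.758)·(-2.65,0.4) + 0.758·(-0.81,0.28) = (-1.2553,0.3090)
  v4: (1-0.758)·(-1.94,-2.64) + 0.758·(0.57,-2.04) = (-0.0374,-2.1852)
  v5: (1-0.758)·(0.77,-2.66) + 0.758·(3.08,-3.99) = (2.5210,-3.6681)
  v6: (1-0.758)·(2.77,-2.67) + 0.758·(5.52,-3.57) = (4.8545,-3.3522)
  v7: (1-0.758)·(4.07,-0.03) + 0.758·(4.62,-0.17) = (4.4869,-0.1361)
Perimeter = Σ |v_{i+1} − v_i|:
  edge 1→2: √(-2.7200² + 0.8370²) = 2.8458 (running 2.8458)
  edge 2→3: √(-0.2934² + -2.5985²) = 2.6150 (running 5.4609)
  edge 3→4: √(1.2179² + -2.4942²) = 2.7757 (running 8.2365)
  edge 4→5: √(2.5584² + -1.4829²) = 2.9571 (running 11.1937)
  edge 5→6: √(2.3335² + 0.3159²) = 2.3548 (running 13.5485)
  edge 6→7: √(-0.3676² + 3.2161²) = 3.2370 (running 16.7855)
  edge 7→1: √(-2.7288² + 2.2066²) = 3.5093 (running 20.2948)
Perimeter = 20.2948

Perimeter at t=0.758: 20.2948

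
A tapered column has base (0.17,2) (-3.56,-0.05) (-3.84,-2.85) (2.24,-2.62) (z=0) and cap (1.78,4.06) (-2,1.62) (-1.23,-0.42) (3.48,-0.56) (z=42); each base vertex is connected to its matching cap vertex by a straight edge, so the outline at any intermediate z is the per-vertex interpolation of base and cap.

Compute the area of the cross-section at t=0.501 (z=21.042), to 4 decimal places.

Cross-section at t=0.501: each vertex is (1-t)·p0[i] + t·p1[i].
  v1: (1-0.501)·(0.17,2) + 0.501·(1.78,4.06) = (0.9766,3.0321)
  v2: (1-0.501)·(-3.56,-0.05) + 0.501·(-2,1.62) = (-2.7784,0.7867)
  v3: (1-0.501)·(-3.84,-2.85) + 0.501·(-1.23,-0.42) = (-2.5324,-1.6326)
  v4: (1-0.501)·(2.24,-2.62) + 0.501·(3.48,-0.56) = (2.8612,-1.5879)
Shoelace sum Σ(x_i·y_{i+1} − x_{i+1}·y_i):
  i=1: 0.9766·0.7867 − -2.7784·3.0321 = +9.1927 (running +9.1927)
  i=2: -2.7784·-1.6326 − -2.5324·0.7867 = +6.5282 (running +15.7208)
  i=3: -2.5324·-1.5879 − 2.8612·-1.6326 = +8.6925 (running +24.4133)
  i=4: 2.8612·3.0321 − 0.9766·-1.5879 = +10.2262 (running +34.6395)
Area = |Σ|/2 = |34.6395|/2 = 17.3198

Area at t=0.501: 17.3198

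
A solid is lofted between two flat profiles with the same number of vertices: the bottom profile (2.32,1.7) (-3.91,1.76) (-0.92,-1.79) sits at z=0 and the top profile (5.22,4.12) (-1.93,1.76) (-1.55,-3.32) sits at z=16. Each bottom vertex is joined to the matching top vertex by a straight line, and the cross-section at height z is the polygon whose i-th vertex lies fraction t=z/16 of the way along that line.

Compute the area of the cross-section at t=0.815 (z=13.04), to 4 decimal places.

Cross-section at t=0.815: each vertex is (1-t)·p0[i] + t·p1[i].
  v1: (1-0.815)·(2.32,1.7) + 0.815·(5.22,4.12) = (4.6835,3.6723)
  v2: (1-0.815)·(-3.91,1.76) + 0.815·(-1.93,1.76) = (-2.2963,1.7600)
  v3: (1-0.815)·(-0.92,-1.79) + 0.815·(-1.55,-3.32) = (-1.4335,-3.0369)
Shoelace sum Σ(x_i·y_{i+1} − x_{i+1}·y_i):
  i=1: 4.6835·1.7600 − -2.2963·3.6723 = +16.6757 (running +16.6757)
  i=2: -2.2963·-3.0369 − -1.4335·1.7600 = +9.4966 (running +26.1723)
  i=3: -1.4335·3.6723 − 4.6835·-3.0369 = +8.9595 (running +35.1318)
Area = |Σ|/2 = |35.1318|/2 = 17.5659

Area at t=0.815: 17.5659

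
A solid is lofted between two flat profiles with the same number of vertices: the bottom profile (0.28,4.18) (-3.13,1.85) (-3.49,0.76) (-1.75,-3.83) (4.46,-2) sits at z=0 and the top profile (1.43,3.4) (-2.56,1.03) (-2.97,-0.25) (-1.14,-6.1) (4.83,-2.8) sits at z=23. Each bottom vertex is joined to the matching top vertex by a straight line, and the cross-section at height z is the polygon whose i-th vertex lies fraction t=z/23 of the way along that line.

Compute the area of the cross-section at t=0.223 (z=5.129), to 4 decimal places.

Cross-section at t=0.223: each vertex is (1-t)·p0[i] + t·p1[i].
  v1: (1-0.223)·(0.28,4.18) + 0.223·(1.43,3.4) = (0.5365,4.0061)
  v2: (1-0.223)·(-3.13,1.85) + 0.223·(-2.56,1.03) = (-3.0029,1.6671)
  v3: (1-0.223)·(-3.49,0.76) + 0.223·(-2.97,-0.25) = (-3.3740,0.5348)
  v4: (1-0.223)·(-1.75,-3.83) + 0.223·(-1.14,-6.1) = (-1.6140,-4.3362)
  v5: (1-0.223)·(4.46,-2) + 0.223·(4.83,-2.8) = (4.5425,-2.1784)
Shoelace sum Σ(x_i·y_{i+1} − x_{i+1}·y_i):
  i=1: 0.5365·1.6671 − -3.0029·4.0061 = +12.9241 (running +12.9241)
  i=2: -3.0029·0.5348 − -3.3740·1.6671 = +4.0191 (running +16.9432)
  i=3: -3.3740·-4.3362 − -1.6140·0.5348 = +15.4936 (running +32.4369)
  i=4: -1.6140·-2.1784 − 4.5425·-4.3362 = +23.2131 (running +55.6500)
  i=5: 4.5425·4.0061 − 0.5365·-2.1784 = +19.3662 (running +75.0162)
Area = |Σ|/2 = |75.0162|/2 = 37.5081

Area at t=0.223: 37.5081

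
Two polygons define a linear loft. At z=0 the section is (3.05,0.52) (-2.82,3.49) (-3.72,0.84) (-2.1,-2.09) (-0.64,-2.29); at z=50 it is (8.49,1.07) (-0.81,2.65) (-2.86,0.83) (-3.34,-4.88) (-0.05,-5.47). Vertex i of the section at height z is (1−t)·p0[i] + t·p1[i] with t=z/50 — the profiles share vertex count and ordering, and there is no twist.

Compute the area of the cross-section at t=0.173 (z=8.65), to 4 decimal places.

Area at t=0.173: 26.0319

Cross-section at t=0.173: each vertex is (1-t)·p0[i] + t·p1[i].
  v1: (1-0.173)·(3.05,0.52) + 0.173·(8.49,1.07) = (3.9911,0.6151)
  v2: (1-0.173)·(-2.82,3.49) + 0.173·(-0.81,2.65) = (-2.4723,3.3447)
  v3: (1-0.173)·(-3.72,0.84) + 0.173·(-2.86,0.83) = (-3.5712,0.8383)
  v4: (1-0.173)·(-2.1,-2.09) + 0.173·(-3.34,-4.88) = (-2.3145,-2.5727)
  v5: (1-0.173)·(-0.64,-2.29) + 0.173·(-0.05,-5.47) = (-0.5379,-2.8401)
Shoelace sum Σ(x_i·y_{i+1} − x_{i+1}·y_i):
  i=1: 3.9911·3.3447 − -2.4723·0.6151 = +14.8698 (running +14.8698)
  i=2: -2.4723·0.8383 − -3.5712·3.3447 = +9.8722 (running +24.7420)
  i=3: -3.5712·-2.5727 − -2.3145·0.8383 = +11.1278 (running +35.8698)
  i=4: -2.3145·-2.8401 − -0.5379·-2.5727 = +5.1896 (running +41.0594)
  i=5: -0.5379·0.6151 − 3.9911·-2.8401 = +11.0044 (running +52.0638)
Area = |Σ|/2 = |52.0638|/2 = 26.0319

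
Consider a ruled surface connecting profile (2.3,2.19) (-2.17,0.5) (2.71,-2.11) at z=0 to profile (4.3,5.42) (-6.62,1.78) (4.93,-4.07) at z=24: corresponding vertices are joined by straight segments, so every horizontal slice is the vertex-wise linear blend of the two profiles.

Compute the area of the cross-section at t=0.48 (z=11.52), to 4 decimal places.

Cross-section at t=0.48: each vertex is (1-t)·p0[i] + t·p1[i].
  v1: (1-0.48)·(2.3,2.19) + 0.48·(4.3,5.42) = (3.2600,3.7404)
  v2: (1-0.48)·(-2.17,0.5) + 0.48·(-6.62,1.78) = (-4.3060,1.1144)
  v3: (1-0.48)·(2.71,-2.11) + 0.48·(4.93,-4.07) = (3.7756,-3.0508)
Shoelace sum Σ(x_i·y_{i+1} − x_{i+1}·y_i):
  i=1: 3.2600·1.1144 − -4.3060·3.7404 = +19.7391 (running +19.7391)
  i=2: -4.3060·-3.0508 − 3.7756·1.1144 = +8.9292 (running +28.6683)
  i=3: 3.7756·3.7404 − 3.2600·-3.0508 = +24.0679 (running +52.7362)
Area = |Σ|/2 = |52.7362|/2 = 26.3681

Area at t=0.48: 26.3681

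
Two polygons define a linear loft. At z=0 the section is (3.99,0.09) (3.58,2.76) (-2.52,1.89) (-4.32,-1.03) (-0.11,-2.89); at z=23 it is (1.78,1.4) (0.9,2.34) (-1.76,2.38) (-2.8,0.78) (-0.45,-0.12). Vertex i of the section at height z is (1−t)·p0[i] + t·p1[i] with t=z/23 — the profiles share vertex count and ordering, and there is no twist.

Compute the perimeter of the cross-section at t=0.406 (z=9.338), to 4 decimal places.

Perimeter at t=0.406: 17.4601

Cross-section at t=0.406: each vertex is (1-t)·p0[i] + t·p1[i].
  v1: (1-0.406)·(3.99,0.09) + 0.406·(1.78,1.4) = (3.0927,0.6219)
  v2: (1-0.406)·(3.58,2.76) + 0.406·(0.9,2.34) = (2.4919,2.5895)
  v3: (1-0.406)·(-2.52,1.89) + 0.406·(-1.76,2.38) = (-2.2114,2.0889)
  v4: (1-0.406)·(-4.32,-1.03) + 0.406·(-2.8,0.78) = (-3.7029,-0.2951)
  v5: (1-0.406)·(-0.11,-2.89) + 0.406·(-0.45,-0.12) = (-0.2480,-1.7654)
Perimeter = Σ |v_{i+1} − v_i|:
  edge 1→2: √(-0.6008² + 1.9676²) = 2.0573 (running 2.0573)
  edge 2→3: √(-4.7034² + -0.5005²) = 4.7299 (running 6.7872)
  edge 3→4: √(-1.4914² + -2.3841²) = 2.8122 (running 9.5994)
  edge 4→5: √(3.4548² + -1.4702²) = 3.7547 (running 13.3541)
  edge 5→1: √(3.3408² + 2.3872²) = 4.1061 (running 17.4601)
Perimeter = 17.4601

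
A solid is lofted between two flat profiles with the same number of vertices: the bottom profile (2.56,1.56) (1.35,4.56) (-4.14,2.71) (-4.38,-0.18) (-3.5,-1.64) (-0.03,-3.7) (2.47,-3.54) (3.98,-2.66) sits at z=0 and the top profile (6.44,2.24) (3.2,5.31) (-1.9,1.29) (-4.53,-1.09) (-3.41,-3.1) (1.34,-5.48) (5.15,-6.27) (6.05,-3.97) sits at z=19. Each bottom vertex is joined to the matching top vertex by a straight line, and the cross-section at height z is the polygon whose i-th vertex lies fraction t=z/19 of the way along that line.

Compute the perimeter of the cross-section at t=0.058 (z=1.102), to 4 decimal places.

Perimeter at t=0.058: 26.7007

Cross-section at t=0.058: each vertex is (1-t)·p0[i] + t·p1[i].
  v1: (1-0.058)·(2.56,1.56) + 0.058·(6.44,2.24) = (2.7850,1.5994)
  v2: (1-0.058)·(1.35,4.56) + 0.058·(3.2,5.31) = (1.4573,4.6035)
  v3: (1-0.058)·(-4.14,2.71) + 0.058·(-1.9,1.29) = (-4.0101,2.6276)
  v4: (1-0.058)·(-4.38,-0.18) + 0.058·(-4.53,-1.09) = (-4.3887,-0.2328)
  v5: (1-0.058)·(-3.5,-1.64) + 0.058·(-3.41,-3.1) = (-3.4948,-1.7247)
  v6: (1-0.058)·(-0.03,-3.7) + 0.058·(1.34,-5.48) = (0.0495,-3.8032)
  v7: (1-0.058)·(2.47,-3.54) + 0.058·(5.15,-6.27) = (2.6254,-3.6983)
  v8: (1-0.058)·(3.98,-2.66) + 0.058·(6.05,-3.97) = (4.1001,-2.7360)
Perimeter = Σ |v_{i+1} − v_i|:
  edge 1→2: √(-1.3277² + 3.0041²) = 3.2844 (running 3.2844)
  edge 2→3: √(-5.4674² + -1.9759²) = 5.8135 (running 9.0979)
  edge 3→4: √(-0.3786² + -2.8604²) = 2.8854 (running 11.9832)
  edge 4→5: √(0.8939² + -1.4919²) = 1.7392 (running 13.7224)
  edge 5→6: √(3.5442² + -2.0786²) = 4.1088 (running 17.8312)
  edge 6→7: √(2.5760² + 0.1049²) = 2.5781 (running 20.4093)
  edge 7→8: √(1.4746² + 0.9624²) = 1.7609 (running 22.1702)
  edge 8→1: √(-1.3150² + 4.3354²) = 4.5305 (running 26.7007)
Perimeter = 26.7007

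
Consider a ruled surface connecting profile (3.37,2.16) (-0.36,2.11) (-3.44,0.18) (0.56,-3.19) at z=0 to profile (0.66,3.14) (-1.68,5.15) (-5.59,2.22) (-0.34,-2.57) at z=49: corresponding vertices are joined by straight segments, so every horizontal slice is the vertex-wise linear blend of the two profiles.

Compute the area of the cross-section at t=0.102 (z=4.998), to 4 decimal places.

Area at t=0.102: 19.6297

Cross-section at t=0.102: each vertex is (1-t)·p0[i] + t·p1[i].
  v1: (1-0.102)·(3.37,2.16) + 0.102·(0.66,3.14) = (3.0936,2.2600)
  v2: (1-0.102)·(-0.36,2.11) + 0.102·(-1.68,5.15) = (-0.4946,2.4201)
  v3: (1-0.102)·(-3.44,0.18) + 0.102·(-5.59,2.22) = (-3.6593,0.3881)
  v4: (1-0.102)·(0.56,-3.19) + 0.102·(-0.34,-2.57) = (0.4682,-3.1268)
Shoelace sum Σ(x_i·y_{i+1} − x_{i+1}·y_i):
  i=1: 3.0936·2.4201 − -0.4946·2.2600 = +8.6046 (running +8.6046)
  i=2: -0.4946·0.3881 − -3.6593·2.4201 = +8.6638 (running +17.2684)
  i=3: -3.6593·-3.1268 − 0.4682·0.3881 = +11.2601 (running +28.5285)
  i=4: 0.4682·2.2600 − 3.0936·-3.1268 = +10.7310 (running +39.2595)
Area = |Σ|/2 = |39.2595|/2 = 19.6297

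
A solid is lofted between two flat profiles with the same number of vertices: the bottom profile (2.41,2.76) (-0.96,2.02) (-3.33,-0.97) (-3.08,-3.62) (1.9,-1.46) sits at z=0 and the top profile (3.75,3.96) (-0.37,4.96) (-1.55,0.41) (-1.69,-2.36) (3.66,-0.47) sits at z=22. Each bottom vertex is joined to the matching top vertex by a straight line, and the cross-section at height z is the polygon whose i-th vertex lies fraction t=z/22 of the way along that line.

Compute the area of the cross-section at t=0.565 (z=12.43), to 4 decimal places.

Area at t=0.565: 26.0490

Cross-section at t=0.565: each vertex is (1-t)·p0[i] + t·p1[i].
  v1: (1-0.565)·(2.41,2.76) + 0.565·(3.75,3.96) = (3.1671,3.4380)
  v2: (1-0.565)·(-0.96,2.02) + 0.565·(-0.37,4.96) = (-0.6267,3.6811)
  v3: (1-0.565)·(-3.33,-0.97) + 0.565·(-1.55,0.41) = (-2.3243,-0.1903)
  v4: (1-0.565)·(-3.08,-3.62) + 0.565·(-1.69,-2.36) = (-2.2946,-2.9081)
  v5: (1-0.565)·(1.9,-1.46) + 0.565·(3.66,-0.47) = (2.8944,-0.9007)
Shoelace sum Σ(x_i·y_{i+1} − x_{i+1}·y_i):
  i=1: 3.1671·3.6811 − -0.6267·3.4380 = +13.8128 (running +13.8128)
  i=2: -0.6267·-0.1903 − -2.3243·3.6811 = +8.6752 (running +22.4881)
  i=3: -2.3243·-2.9081 − -2.2946·-0.1903 = +6.3226 (running +28.8107)
  i=4: -2.2946·-0.9007 − 2.8944·-2.9081 = +10.4839 (running +39.2946)
  i=5: 2.8944·3.4380 − 3.1671·-0.9007 = +12.8034 (running +52.0980)
Area = |Σ|/2 = |52.0980|/2 = 26.0490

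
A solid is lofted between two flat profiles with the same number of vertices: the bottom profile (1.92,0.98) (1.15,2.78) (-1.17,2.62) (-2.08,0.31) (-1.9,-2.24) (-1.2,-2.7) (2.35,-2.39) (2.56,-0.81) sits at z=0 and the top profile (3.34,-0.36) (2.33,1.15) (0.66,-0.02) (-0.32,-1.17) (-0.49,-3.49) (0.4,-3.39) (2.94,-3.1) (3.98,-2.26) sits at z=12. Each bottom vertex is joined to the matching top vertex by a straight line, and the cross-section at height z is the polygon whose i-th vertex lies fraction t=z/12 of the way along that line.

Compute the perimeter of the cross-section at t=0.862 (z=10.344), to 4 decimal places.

Perimeter at t=0.862: 14.7272

Cross-section at t=0.862: each vertex is (1-t)·p0[i] + t·p1[i].
  v1: (1-0.862)·(1.92,0.98) + 0.862·(3.34,-0.36) = (3.1440,-0.1751)
  v2: (1-0.862)·(1.15,2.78) + 0.862·(2.33,1.15) = (2.1672,1.3749)
  v3: (1-0.862)·(-1.17,2.62) + 0.862·(0.66,-0.02) = (0.4075,0.3443)
  v4: (1-0.862)·(-2.08,0.31) + 0.862·(-0.32,-1.17) = (-0.5629,-0.9658)
  v5: (1-0.862)·(-1.9,-2.24) + 0.862·(-0.49,-3.49) = (-0.6846,-3.3175)
  v6: (1-0.862)·(-1.2,-2.7) + 0.862·(0.4,-3.39) = (0.1792,-3.2948)
  v7: (1-0.862)·(2.35,-2.39) + 0.862·(2.94,-3.1) = (2.8586,-3.0020)
  v8: (1-0.862)·(2.56,-0.81) + 0.862·(3.98,-2.26) = (3.7840,-2.0599)
Perimeter = Σ |v_{i+1} − v_i|:
  edge 1→2: √(-0.9769² + 1.5500²) = 1.8322 (running 1.8322)
  edge 2→3: √(-1.7597² + -1.0306²) = 2.0393 (running 3.8715)
  edge 3→4: √(-0.9703² + -1.3101²) = 1.6303 (running 5.5018)
  edge 4→5: √(-0.1217² + -2.3517²) = 2.3549 (running 7.8567)
  edge 5→6: √(0.8638² + 0.0227²) = 0.8641 (running 8.7207)
  edge 6→7: √(2.6794² + 0.2928²) = 2.6953 (running 11.4161)
  edge 7→8: √(0.9255² + 0.9421²) = 1.3206 (running 12.7367)
  edge 8→1: √(-0.6400² + 1.8848²) = 1.9905 (running 14.7272)
Perimeter = 14.7272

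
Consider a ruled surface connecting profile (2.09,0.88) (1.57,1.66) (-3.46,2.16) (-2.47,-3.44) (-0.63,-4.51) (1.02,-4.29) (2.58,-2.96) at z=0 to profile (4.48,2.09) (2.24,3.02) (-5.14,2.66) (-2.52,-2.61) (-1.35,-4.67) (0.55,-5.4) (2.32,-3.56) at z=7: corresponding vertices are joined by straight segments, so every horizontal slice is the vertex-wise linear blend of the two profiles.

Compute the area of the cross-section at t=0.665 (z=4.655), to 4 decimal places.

Area at t=0.665: 42.7979

Cross-section at t=0.665: each vertex is (1-t)·p0[i] + t·p1[i].
  v1: (1-0.665)·(2.09,0.88) + 0.665·(4.48,2.09) = (3.6794,1.6846)
  v2: (1-0.665)·(1.57,1.66) + 0.665·(2.24,3.02) = (2.0156,2.5644)
  v3: (1-0.665)·(-3.46,2.16) + 0.665·(-5.14,2.66) = (-4.5772,2.4925)
  v4: (1-0.665)·(-2.47,-3.44) + 0.665·(-2.52,-2.61) = (-2.5033,-2.8880)
  v5: (1-0.665)·(-0.63,-4.51) + 0.665·(-1.35,-4.67) = (-1.1088,-4.6164)
  v6: (1-0.665)·(1.02,-4.29) + 0.665·(0.55,-5.4) = (0.7075,-5.0282)
  v7: (1-0.665)·(2.58,-2.96) + 0.665·(2.32,-3.56) = (2.4071,-3.3590)
Shoelace sum Σ(x_i·y_{i+1} − x_{i+1}·y_i):
  i=1: 3.6794·2.5644 − 2.0156·1.6846 = +6.0398 (running +6.0398)
  i=2: 2.0156·2.4925 − -4.5772·2.5644 = +16.7615 (running +22.8014)
  i=3: -4.5772·-2.8880 − -2.5033·2.4925 = +19.4585 (running +42.2599)
  i=4: -2.5033·-4.6164 − -1.1088·-2.8880 = +8.3537 (running +50.6136)
  i=5: -1.1088·-5.0282 − 0.7075·-4.6164 = +8.8411 (running +59.4547)
  i=6: 0.7075·-3.3590 − 2.4071·-5.0282 = +9.7269 (running +69.1816)
  i=7: 2.4071·1.6846 − 3.6794·-3.3590 = +16.4141 (running +85.5957)
Area = |Σ|/2 = |85.5957|/2 = 42.7979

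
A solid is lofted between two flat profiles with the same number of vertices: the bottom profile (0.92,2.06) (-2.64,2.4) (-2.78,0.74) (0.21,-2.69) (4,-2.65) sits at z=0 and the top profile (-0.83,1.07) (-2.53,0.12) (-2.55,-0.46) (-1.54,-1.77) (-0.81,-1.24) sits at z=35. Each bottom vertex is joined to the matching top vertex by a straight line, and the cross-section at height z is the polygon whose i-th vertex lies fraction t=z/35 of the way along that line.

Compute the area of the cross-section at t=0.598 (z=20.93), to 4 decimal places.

Area at t=0.598: 8.6695

Cross-section at t=0.598: each vertex is (1-t)·p0[i] + t·p1[i].
  v1: (1-0.598)·(0.92,2.06) + 0.598·(-0.83,1.07) = (-0.1265,1.4680)
  v2: (1-0.598)·(-2.64,2.4) + 0.598·(-2.53,0.12) = (-2.5742,1.0366)
  v3: (1-0.598)·(-2.78,0.74) + 0.598·(-2.55,-0.46) = (-2.6425,0.0224)
  v4: (1-0.598)·(0.21,-2.69) + 0.598·(-1.54,-1.77) = (-0.8365,-2.1398)
  v5: (1-0.598)·(4,-2.65) + 0.598·(-0.81,-1.24) = (1.1236,-1.8068)
Shoelace sum Σ(x_i·y_{i+1} − x_{i+1}·y_i):
  i=1: -0.1265·1.0366 − -2.5742·1.4680 = +3.6478 (running +3.6478)
  i=2: -2.5742·0.0224 − -2.6425·1.0366 = +2.6814 (running +6.3292)
  i=3: -2.6425·-2.1398 − -0.8365·0.0224 = +5.6732 (running +12.0024)
  i=4: -0.8365·-1.8068 − 1.1236·-2.1398 = +3.9158 (running +15.9181)
  i=5: 1.1236·1.4680 − -0.1265·-1.8068 = +1.4209 (running +17.3390)
Area = |Σ|/2 = |17.3390|/2 = 8.6695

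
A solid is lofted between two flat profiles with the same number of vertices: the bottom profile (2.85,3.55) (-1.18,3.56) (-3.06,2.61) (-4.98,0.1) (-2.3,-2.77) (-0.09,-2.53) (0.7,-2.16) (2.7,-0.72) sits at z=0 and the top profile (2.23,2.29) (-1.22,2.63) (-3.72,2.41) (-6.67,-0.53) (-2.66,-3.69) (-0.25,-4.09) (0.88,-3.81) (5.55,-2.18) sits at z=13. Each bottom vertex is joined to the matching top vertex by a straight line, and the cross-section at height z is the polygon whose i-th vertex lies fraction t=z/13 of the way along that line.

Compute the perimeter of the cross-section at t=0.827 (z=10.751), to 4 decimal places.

Perimeter at t=0.827: 28.0688

Cross-section at t=0.827: each vertex is (1-t)·p0[i] + t·p1[i].
  v1: (1-0.827)·(2.85,3.55) + 0.827·(2.23,2.29) = (2.3373,2.5080)
  v2: (1-0.827)·(-1.18,3.56) + 0.827·(-1.22,2.63) = (-1.2131,2.7909)
  v3: (1-0.827)·(-3.06,2.61) + 0.827·(-3.72,2.41) = (-3.6058,2.4446)
  v4: (1-0.827)·(-4.98,0.1) + 0.827·(-6.67,-0.53) = (-6.3776,-0.4210)
  v5: (1-0.827)·(-2.3,-2.77) + 0.827·(-2.66,-3.69) = (-2.5977,-3.5308)
  v6: (1-0.827)·(-0.09,-2.53) + 0.827·(-0.25,-4.09) = (-0.2223,-3.8201)
  v7: (1-0.827)·(0.7,-2.16) + 0.827·(0.88,-3.81) = (0.8489,-3.5246)
  v8: (1-0.827)·(2.7,-0.72) + 0.827·(5.55,-2.18) = (5.0569,-1.9274)
Perimeter = Σ |v_{i+1} − v_i|:
  edge 1→2: √(-3.5503² + 0.2829²) = 3.5616 (running 3.5616)
  edge 2→3: √(-2.3927² + -0.3463²) = 2.4177 (running 5.9793)
  edge 3→4: √(-2.7718² + -2.8656²) = 3.9868 (running 9.9661)
  edge 4→5: √(3.7799² + -3.1098²) = 4.8948 (running 14.8608)
  edge 5→6: √(2.3754² + -0.2893²) = 2.3929 (running 17.2538)
  edge 6→7: √(1.0712² + 0.2956²) = 1.1112 (running 18.3650)
  edge 7→8: √(4.2081² + 1.5971²) = 4.5010 (running 22.8660)
  edge 8→1: √(-2.7197² + 4.4354²) = 5.2028 (running 28.0688)
Perimeter = 28.0688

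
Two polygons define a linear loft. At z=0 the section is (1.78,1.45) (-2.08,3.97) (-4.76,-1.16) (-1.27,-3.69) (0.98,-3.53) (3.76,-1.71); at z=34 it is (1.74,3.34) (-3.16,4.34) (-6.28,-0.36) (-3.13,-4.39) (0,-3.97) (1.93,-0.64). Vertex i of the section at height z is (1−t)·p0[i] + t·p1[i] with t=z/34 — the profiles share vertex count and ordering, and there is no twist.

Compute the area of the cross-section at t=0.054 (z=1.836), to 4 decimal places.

Cross-section at t=0.054: each vertex is (1-t)·p0[i] + t·p1[i].
  v1: (1-0.054)·(1.78,1.45) + 0.054·(1.74,3.34) = (1.7778,1.5521)
  v2: (1-0.054)·(-2.08,3.97) + 0.054·(-3.16,4.34) = (-2.1383,3.9900)
  v3: (1-0.054)·(-4.76,-1.16) + 0.054·(-6.28,-0.36) = (-4.8421,-1.1168)
  v4: (1-0.054)·(-1.27,-3.69) + 0.054·(-3.13,-4.39) = (-1.3704,-3.7278)
  v5: (1-0.054)·(0.98,-3.53) + 0.054·(0,-3.97) = (0.9271,-3.5538)
  v6: (1-0.054)·(3.76,-1.71) + 0.054·(1.93,-0.64) = (3.6612,-1.6522)
Shoelace sum Σ(x_i·y_{i+1} − x_{i+1}·y_i):
  i=1: 1.7778·3.9900 − -2.1383·1.5521 = +10.4123 (running +10.4123)
  i=2: -2.1383·-1.1168 − -4.8421·3.9900 = +21.7079 (running +32.1202)
  i=3: -4.8421·-3.7278 − -1.3704·-1.1168 = +16.5198 (running +48.6400)
  i=4: -1.3704·-3.5538 − 0.9271·-3.7278 = +8.3262 (running +56.9662)
  i=5: 0.9271·-1.6522 − 3.6612·-3.5538 = +11.4792 (running +68.4454)
  i=6: 3.6612·1.5521 − 1.7778·-1.6522 = +8.6198 (running +77.0652)
Area = |Σ|/2 = |77.0652|/2 = 38.5326

Area at t=0.054: 38.5326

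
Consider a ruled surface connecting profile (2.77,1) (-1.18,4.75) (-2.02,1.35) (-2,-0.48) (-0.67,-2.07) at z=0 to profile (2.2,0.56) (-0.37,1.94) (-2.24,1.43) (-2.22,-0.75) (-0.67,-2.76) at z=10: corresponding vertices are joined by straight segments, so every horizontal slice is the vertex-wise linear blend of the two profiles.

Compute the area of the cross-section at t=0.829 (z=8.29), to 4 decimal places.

Cross-section at t=0.829: each vertex is (1-t)·p0[i] + t·p1[i].
  v1: (1-0.829)·(2.77,1) + 0.829·(2.2,0.56) = (2.2975,0.6352)
  v2: (1-0.829)·(-1.18,4.75) + 0.829·(-0.37,1.94) = (-0.5085,2.4205)
  v3: (1-0.829)·(-2.02,1.35) + 0.829·(-2.24,1.43) = (-2.2024,1.4163)
  v4: (1-0.829)·(-2,-0.48) + 0.829·(-2.22,-0.75) = (-2.1824,-0.7038)
  v5: (1-0.829)·(-0.67,-2.07) + 0.829·(-0.67,-2.76) = (-0.6700,-2.6420)
Shoelace sum Σ(x_i·y_{i+1} − x_{i+1}·y_i):
  i=1: 2.2975·2.4205 − -0.5085·0.6352 = +5.8841 (running +5.8841)
  i=2: -0.5085·1.4163 − -2.2024·2.4205 = +4.6107 (running +10.4947)
  i=3: -2.2024·-0.7038 − -2.1824·1.4163 = +4.6410 (running +15.1358)
  i=4: -2.1824·-2.6420 − -0.6700·-0.7038 = +5.2943 (running +20.4301)
  i=5: -0.6700·0.6352 − 2.2975·-2.6420 = +5.6443 (running +26.0744)
Area = |Σ|/2 = |26.0744|/2 = 13.0372

Area at t=0.829: 13.0372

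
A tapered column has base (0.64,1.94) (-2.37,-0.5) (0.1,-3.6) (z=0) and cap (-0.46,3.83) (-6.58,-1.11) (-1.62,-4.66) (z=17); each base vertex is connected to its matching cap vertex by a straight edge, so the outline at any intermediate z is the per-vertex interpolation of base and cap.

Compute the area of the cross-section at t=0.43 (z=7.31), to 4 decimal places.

Cross-section at t=0.43: each vertex is (1-t)·p0[i] + t·p1[i].
  v1: (1-0.43)·(0.64,1.94) + 0.43·(-0.46,3.83) = (0.1670,2.7527)
  v2: (1-0.43)·(-2.37,-0.5) + 0.43·(-6.58,-1.11) = (-4.1803,-0.7623)
  v3: (1-0.43)·(0.1,-3.6) + 0.43·(-1.62,-4.66) = (-0.6396,-4.0558)
Shoelace sum Σ(x_i·y_{i+1} − x_{i+1}·y_i):
  i=1: 0.1670·-0.7623 − -4.1803·2.7527 = +11.3798 (running +11.3798)
  i=2: -4.1803·-4.0558 − -0.6396·-0.7623 = +16.4669 (running +27.8467)
  i=3: -0.6396·2.7527 − 0.1670·-4.0558 = -1.0833 (running +26.7634)
Area = |Σ|/2 = |26.7634|/2 = 13.3817

Area at t=0.43: 13.3817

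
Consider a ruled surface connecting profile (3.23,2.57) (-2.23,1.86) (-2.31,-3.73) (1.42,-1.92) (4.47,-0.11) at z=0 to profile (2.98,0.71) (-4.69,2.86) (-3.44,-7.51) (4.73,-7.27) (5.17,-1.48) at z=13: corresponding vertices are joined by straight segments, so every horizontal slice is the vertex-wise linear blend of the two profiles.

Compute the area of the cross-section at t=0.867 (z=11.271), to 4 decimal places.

Area at t=0.867: 70.0359

Cross-section at t=0.867: each vertex is (1-t)·p0[i] + t·p1[i].
  v1: (1-0.867)·(3.23,2.57) + 0.867·(2.98,0.71) = (3.0133,0.9574)
  v2: (1-0.867)·(-2.23,1.86) + 0.867·(-4.69,2.86) = (-4.3628,2.7270)
  v3: (1-0.867)·(-2.31,-3.73) + 0.867·(-3.44,-7.51) = (-3.2897,-7.0073)
  v4: (1-0.867)·(1.42,-1.92) + 0.867·(4.73,-7.27) = (4.2898,-6.5584)
  v5: (1-0.867)·(4.47,-0.11) + 0.867·(5.17,-1.48) = (5.0769,-1.2978)
Shoelace sum Σ(x_i·y_{i+1} − x_{i+1}·y_i):
  i=1: 3.0133·2.7270 − -4.3628·0.9574 = +12.3940 (running +12.3940)
  i=2: -4.3628·-7.0073 − -3.2897·2.7270 = +39.5425 (running +51.9365)
  i=3: -3.2897·-6.5584 − 4.2898·-7.0073 = +51.6349 (running +103.5714)
  i=4: 4.2898·-1.2978 − 5.0769·-6.5584 = +27.7294 (running +131.3008)
  i=5: 5.0769·0.9574 − 3.0133·-1.2978 = +8.7711 (running +140.0719)
Area = |Σ|/2 = |140.0719|/2 = 70.0359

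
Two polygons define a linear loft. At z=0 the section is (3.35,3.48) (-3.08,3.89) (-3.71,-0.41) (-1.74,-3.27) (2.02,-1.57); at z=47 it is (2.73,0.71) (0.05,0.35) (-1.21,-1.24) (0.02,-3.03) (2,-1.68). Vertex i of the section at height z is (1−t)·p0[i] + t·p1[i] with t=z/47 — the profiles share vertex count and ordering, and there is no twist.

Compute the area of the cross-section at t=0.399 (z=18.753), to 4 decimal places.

Cross-section at t=0.399: each vertex is (1-t)·p0[i] + t·p1[i].
  v1: (1-0.399)·(3.35,3.48) + 0.399·(2.73,0.71) = (3.1026,2.3748)
  v2: (1-0.399)·(-3.08,3.89) + 0.399·(0.05,0.35) = (-1.8311,2.4775)
  v3: (1-0.399)·(-3.71,-0.41) + 0.399·(-1.21,-1.24) = (-2.7125,-0.7412)
  v4: (1-0.399)·(-1.74,-3.27) + 0.399·(0.02,-3.03) = (-1.0378,-3.1742)
  v5: (1-0.399)·(2.02,-1.57) + 0.399·(2,-1.68) = (2.0120,-1.6139)
Shoelace sum Σ(x_i·y_{i+1} − x_{i+1}·y_i):
  i=1: 3.1026·2.4775 − -1.8311·2.3748 = +12.0354 (running +12.0354)
  i=2: -1.8311·-0.7412 − -2.7125·2.4775 = +8.0775 (running +20.1129)
  i=3: -2.7125·-3.1742 − -1.0378·-0.7412 = +7.8410 (running +27.9539)
  i=4: -1.0378·-1.6139 − 2.0120·-3.1742 = +8.0615 (running +36.0153)
  i=5: 2.0120·2.3748 − 3.1026·-1.6139 = +9.7854 (running +45.8007)
Area = |Σ|/2 = |45.8007|/2 = 22.9003

Area at t=0.399: 22.9003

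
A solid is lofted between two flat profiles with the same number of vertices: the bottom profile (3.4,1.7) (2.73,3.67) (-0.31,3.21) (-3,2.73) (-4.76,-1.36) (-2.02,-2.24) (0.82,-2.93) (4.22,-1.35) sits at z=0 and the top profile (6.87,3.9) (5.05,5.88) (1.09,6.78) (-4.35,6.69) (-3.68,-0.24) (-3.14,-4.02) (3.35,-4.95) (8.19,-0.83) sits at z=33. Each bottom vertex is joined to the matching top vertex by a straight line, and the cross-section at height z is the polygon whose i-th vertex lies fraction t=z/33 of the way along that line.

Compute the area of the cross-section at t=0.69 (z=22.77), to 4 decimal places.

Area at t=0.69: 88.1986

Cross-section at t=0.69: each vertex is (1-t)·p0[i] + t·p1[i].
  v1: (1-0.69)·(3.4,1.7) + 0.69·(6.87,3.9) = (5.7943,3.2180)
  v2: (1-0.69)·(2.73,3.67) + 0.69·(5.05,5.88) = (4.3308,5.1949)
  v3: (1-0.69)·(-0.31,3.21) + 0.69·(1.09,6.78) = (0.6560,5.6733)
  v4: (1-0.69)·(-3,2.73) + 0.69·(-4.35,6.69) = (-3.9315,5.4624)
  v5: (1-0.69)·(-4.76,-1.36) + 0.69·(-3.68,-0.24) = (-4.0148,-0.5872)
  v6: (1-0.69)·(-2.02,-2.24) + 0.69·(-3.14,-4.02) = (-2.7928,-3.4682)
  v7: (1-0.69)·(0.82,-2.93) + 0.69·(3.35,-4.95) = (2.5657,-4.3238)
  v8: (1-0.69)·(4.22,-1.35) + 0.69·(8.19,-0.83) = (6.9593,-0.9912)
Shoelace sum Σ(x_i·y_{i+1} − x_{i+1}·y_i):
  i=1: 5.7943·5.1949 − 4.3308·3.2180 = +16.1643 (running +16.1643)
  i=2: 4.3308·5.6733 − 0.6560·5.1949 = +21.1621 (running +37.3264)
  i=3: 0.6560·5.4624 − -3.9315·5.6733 = +25.8879 (running +63.2143)
  i=4: -3.9315·-0.5872 − -4.0148·5.4624 = +24.2390 (running +87.4533)
  i=5: -4.0148·-3.4682 − -2.7928·-0.5872 = +12.2842 (running +99.7375)
  i=6: -2.7928·-4.3238 − 2.5657·-3.4682 = +20.9739 (running +120.7114)
  i=7: 2.5657·-0.9912 − 6.9593·-4.3238 = +27.5475 (running +148.2589)
  i=8: 6.9593·3.2180 − 5.7943·-0.9912 = +28.1383 (running +176.3972)
Area = |Σ|/2 = |176.3972|/2 = 88.1986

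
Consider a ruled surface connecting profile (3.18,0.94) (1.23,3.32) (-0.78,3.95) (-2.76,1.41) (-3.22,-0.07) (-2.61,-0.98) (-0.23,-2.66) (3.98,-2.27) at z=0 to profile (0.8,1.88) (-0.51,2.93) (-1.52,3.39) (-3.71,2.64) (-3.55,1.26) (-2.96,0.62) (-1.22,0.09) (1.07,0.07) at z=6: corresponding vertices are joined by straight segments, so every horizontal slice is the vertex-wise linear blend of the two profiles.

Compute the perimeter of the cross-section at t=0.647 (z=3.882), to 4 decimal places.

Cross-section at t=0.647: each vertex is (1-t)·p0[i] + t·p1[i].
  v1: (1-0.647)·(3.18,0.94) + 0.647·(0.8,1.88) = (1.6401,1.5482)
  v2: (1-0.647)·(1.23,3.32) + 0.647·(-0.51,2.93) = (0.1042,3.0677)
  v3: (1-0.647)·(-0.78,3.95) + 0.647·(-1.52,3.39) = (-1.2588,3.5877)
  v4: (1-0.647)·(-2.76,1.41) + 0.647·(-3.71,2.64) = (-3.3746,2.2058)
  v5: (1-0.647)·(-3.22,-0.07) + 0.647·(-3.55,1.26) = (-3.4335,0.7905)
  v6: (1-0.647)·(-2.61,-0.98) + 0.647·(-2.96,0.62) = (-2.8364,0.0552)
  v7: (1-0.647)·(-0.23,-2.66) + 0.647·(-1.22,0.09) = (-0.8705,-0.8808)
  v8: (1-0.647)·(3.98,-2.27) + 0.647·(1.07,0.07) = (2.0972,-0.7560)
Perimeter = Σ |v_{i+1} − v_i|:
  edge 1→2: √(-1.5359² + 1.5195²) = 2.1605 (running 2.1605)
  edge 2→3: √(-1.3630² + 0.5200²) = 1.4588 (running 3.6194)
  edge 3→4: √(-2.1159² + -1.3819²) = 2.5271 (running 6.1465)
  edge 4→5: √(-0.0589² + -1.4153²) = 1.4165 (running 7.5630)
  edge 5→6: √(0.5971² + -0.7353²) = 0.9472 (running 8.5102)
  edge 6→7: √(1.9659² + -0.9360²) = 2.1773 (running 10.6876)
  edge 7→8: √(2.9678² + 0.1247²) = 2.9704 (running 13.6579)
  edge 8→1: √(-0.4571² + 2.3042²) = 2.3491 (running 16.0070)
Perimeter = 16.0070

Perimeter at t=0.647: 16.0070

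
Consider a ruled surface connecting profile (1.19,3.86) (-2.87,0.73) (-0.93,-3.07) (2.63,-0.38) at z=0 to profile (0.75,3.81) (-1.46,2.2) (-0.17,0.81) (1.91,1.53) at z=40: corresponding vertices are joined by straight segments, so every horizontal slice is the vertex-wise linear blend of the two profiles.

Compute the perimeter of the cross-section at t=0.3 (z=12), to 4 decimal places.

Perimeter at t=0.3: 15.5986

Cross-section at t=0.3: each vertex is (1-t)·p0[i] + t·p1[i].
  v1: (1-0.3)·(1.19,3.86) + 0.3·(0.75,3.81) = (1.0580,3.8450)
  v2: (1-0.3)·(-2.87,0.73) + 0.3·(-1.46,2.2) = (-2.4470,1.1710)
  v3: (1-0.3)·(-0.93,-3.07) + 0.3·(-0.17,0.81) = (-0.7020,-1.9060)
  v4: (1-0.3)·(2.63,-0.38) + 0.3·(1.91,1.53) = (2.4140,0.1930)
Perimeter = Σ |v_{i+1} − v_i|:
  edge 1→2: √(-3.5050² + -2.6740²) = 4.4085 (running 4.4085)
  edge 2→3: √(1.7450² + -3.0770²) = 3.5374 (running 7.9459)
  edge 3→4: √(3.1160² + 2.0990²) = 3.7570 (running 11.7029)
  edge 4→1: √(-1.3560² + 3.6520²) = 3.8956 (running 15.5986)
Perimeter = 15.5986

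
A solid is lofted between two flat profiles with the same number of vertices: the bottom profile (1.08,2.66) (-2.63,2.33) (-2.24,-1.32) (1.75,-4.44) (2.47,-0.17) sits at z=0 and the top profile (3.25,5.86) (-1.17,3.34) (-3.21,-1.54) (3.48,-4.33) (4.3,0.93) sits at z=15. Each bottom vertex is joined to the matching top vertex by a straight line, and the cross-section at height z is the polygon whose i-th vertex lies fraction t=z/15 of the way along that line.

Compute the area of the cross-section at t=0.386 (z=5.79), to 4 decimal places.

Area at t=0.386: 32.3205

Cross-section at t=0.386: each vertex is (1-t)·p0[i] + t·p1[i].
  v1: (1-0.386)·(1.08,2.66) + 0.386·(3.25,5.86) = (1.9176,3.8952)
  v2: (1-0.386)·(-2.63,2.33) + 0.386·(-1.17,3.34) = (-2.0664,2.7199)
  v3: (1-0.386)·(-2.24,-1.32) + 0.386·(-3.21,-1.54) = (-2.6144,-1.4049)
  v4: (1-0.386)·(1.75,-4.44) + 0.386·(3.48,-4.33) = (2.4178,-4.3975)
  v5: (1-0.386)·(2.47,-0.17) + 0.386·(4.3,0.93) = (3.1764,0.2546)
Shoelace sum Σ(x_i·y_{i+1} − x_{i+1}·y_i):
  i=1: 1.9176·2.7199 − -2.0664·3.8952 = +13.2649 (running +13.2649)
  i=2: -2.0664·-1.4049 − -2.6144·2.7199 = +10.0140 (running +23.2789)
  i=3: -2.6144·-4.3975 − 2.4178·-1.4049 = +14.8938 (running +38.1727)
  i=4: 2.4178·0.2546 − 3.1764·-4.3975 = +14.5838 (running +52.7565)
  i=5: 3.1764·3.8952 − 1.9176·0.2546 = +11.8844 (running +64.6409)
Area = |Σ|/2 = |64.6409|/2 = 32.3205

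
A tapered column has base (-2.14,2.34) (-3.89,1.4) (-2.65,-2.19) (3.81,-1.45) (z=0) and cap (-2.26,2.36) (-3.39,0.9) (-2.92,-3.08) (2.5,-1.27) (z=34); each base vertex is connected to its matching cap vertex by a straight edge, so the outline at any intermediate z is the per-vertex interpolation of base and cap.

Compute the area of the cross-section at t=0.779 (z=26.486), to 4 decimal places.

Cross-section at t=0.779: each vertex is (1-t)·p0[i] + t·p1[i].
  v1: (1-0.779)·(-2.14,2.34) + 0.779·(-2.26,2.36) = (-2.2335,2.3556)
  v2: (1-0.779)·(-3.89,1.4) + 0.779·(-3.39,0.9) = (-3.5005,1.0105)
  v3: (1-0.779)·(-2.65,-2.19) + 0.779·(-2.92,-3.08) = (-2.8603,-2.8833)
  v4: (1-0.779)·(3.81,-1.45) + 0.779·(2.5,-1.27) = (2.7895,-1.3098)
Shoelace sum Σ(x_i·y_{i+1} − x_{i+1}·y_i):
  i=1: -2.2335·1.0105 − -3.5005·2.3556 = +5.9888 (running +5.9888)
  i=2: -3.5005·-2.8833 − -2.8603·1.0105 = +12.9834 (running +18.9722)
  i=3: -2.8603·-1.3098 − 2.7895·-2.8833 = +11.7894 (running +30.7616)
  i=4: 2.7895·2.3556 − -2.2335·-1.3098 = +3.6455 (running +34.4071)
Area = |Σ|/2 = |34.4071|/2 = 17.2036

Area at t=0.779: 17.2036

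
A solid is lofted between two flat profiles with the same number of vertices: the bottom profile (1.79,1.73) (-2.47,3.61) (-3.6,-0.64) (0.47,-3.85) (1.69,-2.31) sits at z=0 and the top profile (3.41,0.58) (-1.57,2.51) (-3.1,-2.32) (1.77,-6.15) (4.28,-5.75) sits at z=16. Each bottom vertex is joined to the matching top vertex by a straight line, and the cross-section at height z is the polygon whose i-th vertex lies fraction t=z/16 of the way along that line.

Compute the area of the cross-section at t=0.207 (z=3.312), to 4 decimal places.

Cross-section at t=0.207: each vertex is (1-t)·p0[i] + t·p1[i].
  v1: (1-0.207)·(1.79,1.73) + 0.207·(3.41,0.58) = (2.1253,1.4920)
  v2: (1-0.207)·(-2.47,3.61) + 0.207·(-1.57,2.51) = (-2.2837,3.3823)
  v3: (1-0.207)·(-3.6,-0.64) + 0.207·(-3.1,-2.32) = (-3.4965,-0.9878)
  v4: (1-0.207)·(0.47,-3.85) + 0.207·(1.77,-6.15) = (0.7391,-4.3261)
  v5: (1-0.207)·(1.69,-2.31) + 0.207·(4.28,-5.75) = (2.2261,-3.0221)
Shoelace sum Σ(x_i·y_{i+1} − x_{i+1}·y_i):
  i=1: 2.1253·3.3823 − -2.2837·1.4920 = +10.5957 (running +10.5957)
  i=2: -2.2837·-0.9878 − -3.4965·3.3823 = +14.0820 (running +24.6777)
  i=3: -3.4965·-4.3261 − 0.7391·-0.9878 = +15.8563 (running +40.5339)
  i=4: 0.7391·-3.0221 − 2.2261·-4.3261 = +7.3968 (running +47.9308)
  i=5: 2.2261·1.4920 − 2.1253·-3.0221 = +9.7442 (running +57.6750)
Area = |Σ|/2 = |57.6750|/2 = 28.8375

Area at t=0.207: 28.8375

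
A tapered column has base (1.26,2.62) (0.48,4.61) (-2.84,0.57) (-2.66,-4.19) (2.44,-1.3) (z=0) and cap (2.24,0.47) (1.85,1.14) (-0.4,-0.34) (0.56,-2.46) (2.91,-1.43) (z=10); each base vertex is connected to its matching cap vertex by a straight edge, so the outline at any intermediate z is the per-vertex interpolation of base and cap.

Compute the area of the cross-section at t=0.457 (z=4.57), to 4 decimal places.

Area at t=0.457: 16.0483

Cross-section at t=0.457: each vertex is (1-t)·p0[i] + t·p1[i].
  v1: (1-0.457)·(1.26,2.62) + 0.457·(2.24,0.47) = (1.7079,1.6374)
  v2: (1-0.457)·(0.48,4.61) + 0.457·(1.85,1.14) = (1.1061,3.0242)
  v3: (1-0.457)·(-2.84,0.57) + 0.457·(-0.4,-0.34) = (-1.7249,0.1541)
  v4: (1-0.457)·(-2.66,-4.19) + 0.457·(0.56,-2.46) = (-1.1885,-3.3994)
  v5: (1-0.457)·(2.44,-1.3) + 0.457·(2.91,-1.43) = (2.6548,-1.3594)
Shoelace sum Σ(x_i·y_{i+1} − x_{i+1}·y_i):
  i=1: 1.7079·3.0242 − 1.1061·1.6374 = +3.3538 (running +3.3538)
  i=2: 1.1061·0.1541 − -1.7249·3.0242 = +5.3870 (running +8.7408)
  i=3: -1.7249·-3.3994 − -1.1885·0.1541 = +6.0469 (running +14.7876)
  i=4: -1.1885·-1.3594 − 2.6548·-3.3994 = +10.6403 (running +25.4279)
  i=5: 2.6548·1.6374 − 1.7079·-1.3594 = +6.6688 (running +32.0967)
Area = |Σ|/2 = |32.0967|/2 = 16.0483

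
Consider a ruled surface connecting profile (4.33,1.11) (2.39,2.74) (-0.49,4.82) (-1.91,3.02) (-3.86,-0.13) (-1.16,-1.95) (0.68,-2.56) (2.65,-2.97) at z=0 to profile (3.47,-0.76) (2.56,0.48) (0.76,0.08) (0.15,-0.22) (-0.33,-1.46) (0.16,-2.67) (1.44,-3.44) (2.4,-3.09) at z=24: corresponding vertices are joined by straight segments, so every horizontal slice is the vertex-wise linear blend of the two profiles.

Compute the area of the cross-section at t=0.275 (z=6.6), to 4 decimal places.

Area at t=0.275: 27.8383

Cross-section at t=0.275: each vertex is (1-t)·p0[i] + t·p1[i].
  v1: (1-0.275)·(4.33,1.11) + 0.275·(3.47,-0.76) = (4.0935,0.5958)
  v2: (1-0.275)·(2.39,2.74) + 0.275·(2.56,0.48) = (2.4367,2.1185)
  v3: (1-0.275)·(-0.49,4.82) + 0.275·(0.76,0.08) = (-0.1462,3.5165)
  v4: (1-0.275)·(-1.91,3.02) + 0.275·(0.15,-0.22) = (-1.3435,2.1290)
  v5: (1-0.275)·(-3.86,-0.13) + 0.275·(-0.33,-1.46) = (-2.8892,-0.4958)
  v6: (1-0.275)·(-1.16,-1.95) + 0.275·(0.16,-2.67) = (-0.7970,-2.1480)
  v7: (1-0.275)·(0.68,-2.56) + 0.275·(1.44,-3.44) = (0.8890,-2.8020)
  v8: (1-0.275)·(2.65,-2.97) + 0.275·(2.4,-3.09) = (2.5812,-3.0030)
Shoelace sum Σ(x_i·y_{i+1} − x_{i+1}·y_i):
  i=1: 4.0935·2.1185 − 2.4367·0.5958 = +7.2204 (running +7.2204)
  i=2: 2.4367·3.5165 − -0.1462·2.1185 = +8.8787 (running +16.0990)
  i=3: -0.1462·2.1290 − -1.3435·3.5165 = +4.4131 (running +20.5121)
  i=4: -1.3435·-0.4958 − -2.8892·2.1290 = +6.8173 (running +27.3294)
  i=5: -2.8892·-2.1480 − -0.7970·-0.4958 = +5.8110 (running +33.1403)
  i=6: -0.7970·-2.8020 − 0.8890·-2.1480 = +4.1428 (running +37.2831)
  i=7: 0.8890·-3.0030 − 2.5812·-2.8020 = +4.5630 (running +41.8461)
  i=8: 2.5812·0.5958 − 4.0935·-3.0030 = +13.8306 (running +55.6767)
Area = |Σ|/2 = |55.6767|/2 = 27.8383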